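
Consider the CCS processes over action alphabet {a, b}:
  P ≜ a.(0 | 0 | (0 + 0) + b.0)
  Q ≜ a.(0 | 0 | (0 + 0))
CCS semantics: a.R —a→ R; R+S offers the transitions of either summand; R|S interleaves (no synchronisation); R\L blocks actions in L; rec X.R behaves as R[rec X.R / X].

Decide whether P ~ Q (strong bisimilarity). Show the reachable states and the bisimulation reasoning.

P's transition system — 3 states:
  u0 = a.(0 | 0 | (0 + 0) + b.0) has moves —a→ u1
  u1 = 0 | 0 | (0 + 0) + b.0 has moves —b→ u2
  u2 = 0 has moves deadlocked
Q's transition system — 2 states:
  v0 = a.(0 | 0 | (0 + 0)) has moves —a→ v1
  v1 = 0 | 0 | (0 + 0) has moves deadlocked
Partition-refinement fixed point:
  B0 = {u0}
  B1 = {u1}
  B2 = {u2, v1}
  B3 = {v0}
u0 ∈ B0, v0 ∈ B3 → different blocks

not bisimilar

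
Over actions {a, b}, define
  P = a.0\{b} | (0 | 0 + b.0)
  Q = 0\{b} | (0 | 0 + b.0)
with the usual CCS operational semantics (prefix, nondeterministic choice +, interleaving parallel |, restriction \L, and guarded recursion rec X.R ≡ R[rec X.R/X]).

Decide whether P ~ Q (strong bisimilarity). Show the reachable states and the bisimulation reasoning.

P's transition system — 4 states:
  s0 = a.0\{b} | (0 | 0 + b.0) | =a=> s1, =b=> s2
  s1 = 0\{b} | (0 | 0 + b.0) | =b=> s3
  s2 = a.0\{b} | 0 | =a=> s3
  s3 = 0\{b} | 0 | stopped
Q's transition system — 2 states:
  t0 = 0\{b} | (0 | 0 + b.0) | =b=> t1
  t1 = 0\{b} | 0 | stopped
Partition-refinement fixed point:
  B0 = {s0}
  B1 = {s1, t0}
  B2 = {s3, t1}
  B3 = {s2}
s0 ∈ B0, t0 ∈ B1 → different blocks

not bisimilar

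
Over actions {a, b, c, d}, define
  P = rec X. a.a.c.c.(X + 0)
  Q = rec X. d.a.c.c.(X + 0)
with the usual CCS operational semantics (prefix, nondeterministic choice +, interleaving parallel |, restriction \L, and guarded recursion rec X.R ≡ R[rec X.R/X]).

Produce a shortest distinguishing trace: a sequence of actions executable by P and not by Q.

a

LTS(P): 5 reachable states
  s0 = rec X. a.a.c.c.(X + 0) ⊢ —a→ s1
  s1 = a.c.c.((rec X. a.a.c.c.(X + 0)) + 0) ⊢ —a→ s2
  s2 = c.c.((rec X. a.a.c.c.(X + 0)) + 0) ⊢ —c→ s3
  s3 = c.((rec X. a.a.c.c.(X + 0)) + 0) ⊢ —c→ s4
  s4 = (rec X. a.a.c.c.(X + 0)) + 0 ⊢ —a→ s1
LTS(Q): 5 reachable states
  t0 = rec X. d.a.c.c.(X + 0) ⊢ —d→ t1
  t1 = a.c.c.((rec X. d.a.c.c.(X + 0)) + 0) ⊢ —a→ t2
  t2 = c.c.((rec X. d.a.c.c.(X + 0)) + 0) ⊢ —c→ t3
  t3 = c.((rec X. d.a.c.c.(X + 0)) + 0) ⊢ —c→ t4
  t4 = (rec X. d.a.c.c.(X + 0)) + 0 ⊢ —d→ t1
Trace ⟨a⟩ through P, begin at {s0}:
  step 1 (a): {s1}
  P completes σ.
Trace ⟨a⟩ through Q, begin at {t0}:
  step 1 (a): ∅ (Q stuck)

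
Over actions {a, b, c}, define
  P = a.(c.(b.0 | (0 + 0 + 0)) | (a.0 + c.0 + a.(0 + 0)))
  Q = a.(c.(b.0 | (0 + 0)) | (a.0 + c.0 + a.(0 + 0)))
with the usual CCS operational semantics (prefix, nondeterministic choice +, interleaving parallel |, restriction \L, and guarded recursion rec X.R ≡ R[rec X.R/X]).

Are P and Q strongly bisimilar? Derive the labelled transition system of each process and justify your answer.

P ~ Q

P's transition system — 10 states:
  m0 = a.(c.(b.0 | (0 + 0 + 0)) | (a.0 + c.0 + a.(0 + 0))) :: ··a··> m1
  m1 = c.(b.0 | (0 + 0 + 0)) | (a.0 + c.0 + a.(0 + 0)) :: ··a··> m2, ··a··> m3, ··c··> m3, ··c··> m4
  m2 = c.(b.0 | (0 + 0 + 0)) | (0 + 0) :: ··c··> m5
  m3 = c.(b.0 | (0 + 0 + 0)) | 0 :: ··c··> m6
  m4 = b.0 | (0 + 0 + 0) | (a.0 + c.0 + a.(0 + 0)) :: ··a··> m5, ··a··> m6, ··b··> m7, ··c··> m6
  m5 = b.0 | (0 + 0 + 0) | (0 + 0) :: ··b··> m8
  m6 = b.0 | (0 + 0 + 0) | 0 :: ··b··> m9
  m7 = 0 | (0 + 0 + 0) | (a.0 + c.0 + a.(0 + 0)) :: ··a··> m8, ··a··> m9, ··c··> m9
  m8 = 0 | (0 + 0 + 0) | (0 + 0) :: stopped
  m9 = 0 | (0 + 0 + 0) | 0 :: stopped
Q's transition system — 10 states:
  n0 = a.(c.(b.0 | (0 + 0)) | (a.0 + c.0 + a.(0 + 0))) :: ··a··> n1
  n1 = c.(b.0 | (0 + 0)) | (a.0 + c.0 + a.(0 + 0)) :: ··a··> n2, ··a··> n3, ··c··> n3, ··c··> n4
  n2 = c.(b.0 | (0 + 0)) | (0 + 0) :: ··c··> n5
  n3 = c.(b.0 | (0 + 0)) | 0 :: ··c··> n6
  n4 = b.0 | (0 + 0) | (a.0 + c.0 + a.(0 + 0)) :: ··a··> n5, ··a··> n6, ··b··> n7, ··c··> n6
  n5 = b.0 | (0 + 0) | (0 + 0) :: ··b··> n8
  n6 = b.0 | (0 + 0) | 0 :: ··b··> n9
  n7 = 0 | (0 + 0) | (a.0 + c.0 + a.(0 + 0)) :: ··a··> n8, ··a··> n9, ··c··> n9
  n8 = 0 | (0 + 0) | (0 + 0) :: stopped
  n9 = 0 | (0 + 0) | 0 :: stopped
Partition-refinement fixed point:
  B0 = {m0, n0}
  B1 = {m1, n1}
  B2 = {m2, m3, n2, n3}
  B3 = {m5, m6, n5, n6}
  B4 = {m8, m9, n8, n9}
  B5 = {m4, n4}
  B6 = {m7, n7}
m0 ∈ B0, n0 ∈ B0 → same block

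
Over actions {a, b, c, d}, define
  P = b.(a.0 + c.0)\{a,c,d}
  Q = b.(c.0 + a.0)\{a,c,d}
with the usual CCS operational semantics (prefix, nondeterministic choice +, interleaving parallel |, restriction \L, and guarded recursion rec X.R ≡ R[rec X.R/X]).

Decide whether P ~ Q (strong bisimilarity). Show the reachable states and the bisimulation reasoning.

YES

P's transition system — 2 states:
  p0 = b.(a.0 + c.0)\{a,c,d} | --b--▸ p1
  p1 = (a.0 + c.0)\{a,c,d} | stopped
Q's transition system — 2 states:
  q0 = b.(c.0 + a.0)\{a,c,d} | --b--▸ q1
  q1 = (c.0 + a.0)\{a,c,d} | stopped
Coarsest stable partition (strong bisimilarity classes):
  B0 = {p0, q0}
  B1 = {p1, q1}
p0 ∈ B0, q0 ∈ B0 → same block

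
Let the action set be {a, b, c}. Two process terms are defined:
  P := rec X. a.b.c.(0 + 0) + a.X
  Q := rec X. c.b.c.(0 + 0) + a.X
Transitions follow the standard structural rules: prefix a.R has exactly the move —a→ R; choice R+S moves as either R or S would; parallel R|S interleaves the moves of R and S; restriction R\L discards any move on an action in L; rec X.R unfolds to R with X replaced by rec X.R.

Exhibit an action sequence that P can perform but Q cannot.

Reachable graph of P (4 states):
  u0 = rec X. a.b.c.(0 + 0) + a.X has moves ··a··> u0, ··a··> u1
  u1 = b.c.(0 + 0) has moves ··b··> u2
  u2 = c.(0 + 0) has moves ··c··> u3
  u3 = 0 + 0 has moves deadlocked
Reachable graph of Q (4 states):
  v0 = rec X. c.b.c.(0 + 0) + a.X has moves ··a··> v0, ··c··> v1
  v1 = b.c.(0 + 0) has moves ··b··> v2
  v2 = c.(0 + 0) has moves ··c··> v3
  v3 = 0 + 0 has moves deadlocked
Executing ab from P (initial set {u0}):
  step 1 (a): {u0, u1}
  step 2 (b): {u2}
  P completes σ.
Executing ab from Q (initial set {v0}):
  step 1 (a): {v0}
  step 2 (b): ∅  — Q cannot continue

ab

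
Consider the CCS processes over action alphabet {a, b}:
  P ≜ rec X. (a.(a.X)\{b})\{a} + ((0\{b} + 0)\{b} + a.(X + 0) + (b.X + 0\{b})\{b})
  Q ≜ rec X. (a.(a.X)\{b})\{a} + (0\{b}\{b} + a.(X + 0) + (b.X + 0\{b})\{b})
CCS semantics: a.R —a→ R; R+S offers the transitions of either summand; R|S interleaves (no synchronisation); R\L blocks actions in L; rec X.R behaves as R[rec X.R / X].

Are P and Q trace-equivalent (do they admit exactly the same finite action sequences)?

YES

LTS(P): 2 reachable states
  s0 = rec X. (a.(a.X)\{b})\{a} + ((0\{b} + 0)\{b} + a.(X + 0) + (b.X + 0\{b})\{b}) → ··a··> s1
  s1 = (rec X. (a.(a.X)\{b})\{a} + ((0\{b} + 0)\{b} + a.(X + 0) + (b.X + 0\{b})\{b})) + 0 → ··a··> s1
LTS(Q): 2 reachable states
  t0 = rec X. (a.(a.X)\{b})\{a} + (0\{b}\{b} + a.(X + 0) + (b.X + 0\{b})\{b}) → ··a··> t1
  t1 = (rec X. (a.(a.X)\{b})\{a} + (0\{b}\{b} + a.(X + 0) + (b.X + 0\{b})\{b})) + 0 → ··a··> t1
Bisimilarity quotient blocks:
  B0 = {s0, s1, t0, t1}
s0 ∈ B0, t0 ∈ B0 → same block
Bisimilar ⇒ trace-equivalent.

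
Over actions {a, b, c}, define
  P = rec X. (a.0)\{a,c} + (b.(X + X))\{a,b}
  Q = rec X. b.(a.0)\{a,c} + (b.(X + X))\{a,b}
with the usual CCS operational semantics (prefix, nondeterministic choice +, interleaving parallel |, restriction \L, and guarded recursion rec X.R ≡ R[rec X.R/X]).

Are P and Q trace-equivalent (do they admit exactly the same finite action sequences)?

NO — witness ⟨b⟩

Reachable graph of P (1 states):
  p0 = rec X. (a.0)\{a,c} + (b.(X + X))\{a,b} :: (no moves)
Reachable graph of Q (2 states):
  q0 = rec X. b.(a.0)\{a,c} + (b.(X + X))\{a,b} :: =b=> q1
  q1 = (a.0)\{a,c} :: (no moves)
Executing b from Q (initial set {q0}):
  after b @ step 1: {q1}
  Q completes σ.
Executing b from P (initial set {p0}):
  after b @ step 1: ∅  — P cannot continue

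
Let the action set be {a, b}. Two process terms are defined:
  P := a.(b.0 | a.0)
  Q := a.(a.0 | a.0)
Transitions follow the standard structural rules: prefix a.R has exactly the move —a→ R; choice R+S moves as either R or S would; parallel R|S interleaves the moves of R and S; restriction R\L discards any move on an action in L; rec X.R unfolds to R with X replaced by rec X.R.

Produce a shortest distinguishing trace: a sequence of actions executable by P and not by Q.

P's transition system — 5 states:
  s0 = a.(b.0 | a.0) ⊢ -a-> s1
  s1 = b.0 | a.0 ⊢ -a-> s2, -b-> s3
  s2 = b.0 | 0 ⊢ -b-> s4
  s3 = 0 | a.0 ⊢ -a-> s4
  s4 = 0 | 0 ⊢ stopped
Q's transition system — 5 states:
  t0 = a.(a.0 | a.0) ⊢ -a-> t1
  t1 = a.0 | a.0 ⊢ -a-> t2, -a-> t3
  t2 = 0 | a.0 ⊢ -a-> t4
  t3 = a.0 | 0 ⊢ -a-> t4
  t4 = 0 | 0 ⊢ stopped
Trace ⟨ab⟩ through P, begin at {s0}:
  after a @ step 1: {s1}
  after b @ step 2: {s3}
  — P admits the full trace.
Trace ⟨ab⟩ through Q, begin at {t0}:
  after a @ step 1: {t1}
  after b @ step 2: ∅ (Q stuck)

ab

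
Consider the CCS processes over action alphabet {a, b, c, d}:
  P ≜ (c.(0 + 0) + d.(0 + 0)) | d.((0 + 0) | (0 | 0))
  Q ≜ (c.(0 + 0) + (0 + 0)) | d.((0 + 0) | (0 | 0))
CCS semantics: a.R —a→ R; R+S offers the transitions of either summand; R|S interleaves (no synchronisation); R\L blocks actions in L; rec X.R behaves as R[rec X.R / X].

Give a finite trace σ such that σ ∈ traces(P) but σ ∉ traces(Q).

dd

Reachable graph of P (4 states):
  s0 = (c.(0 + 0) + d.(0 + 0)) | d.((0 + 0) | (0 | 0)) | ··c··> s1, ··d··> s1, ··d··> s2
  s1 = (0 + 0) | d.((0 + 0) | (0 | 0)) | ··d··> s3
  s2 = (c.(0 + 0) + d.(0 + 0)) | ((0 + 0) | (0 | 0)) | ··c··> s3, ··d··> s3
  s3 = (0 + 0) | ((0 + 0) | (0 | 0)) | (no moves)
Reachable graph of Q (4 states):
  t0 = (c.(0 + 0) + (0 + 0)) | d.((0 + 0) | (0 | 0)) | ··c··> t1, ··d··> t2
  t1 = (0 + 0) | d.((0 + 0) | (0 | 0)) | ··d··> t3
  t2 = (c.(0 + 0) + (0 + 0)) | ((0 + 0) | (0 | 0)) | ··c··> t3
  t3 = (0 + 0) | ((0 + 0) | (0 | 0)) | (no moves)
Run σ = ⟨dd⟩ on P: start {s0}
  [1] d ⇒ {s1, s2}
  [2] d ⇒ {s3}
  P completes σ.
Run σ = ⟨dd⟩ on Q: start {t0}
  [1] d ⇒ {t2}
  [2] d ⇒ no successor for Q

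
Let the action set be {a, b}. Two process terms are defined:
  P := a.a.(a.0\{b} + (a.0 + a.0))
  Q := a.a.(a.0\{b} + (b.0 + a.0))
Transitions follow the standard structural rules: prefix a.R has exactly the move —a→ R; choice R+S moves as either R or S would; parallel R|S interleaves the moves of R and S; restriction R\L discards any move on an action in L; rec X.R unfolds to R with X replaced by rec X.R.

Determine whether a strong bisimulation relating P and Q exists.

NO

Reachable graph of P (5 states):
  p0 = a.a.(a.0\{b} + (a.0 + a.0)) :: --a--▸ p1
  p1 = a.(a.0\{b} + (a.0 + a.0)) :: --a--▸ p2
  p2 = a.0\{b} + (a.0 + a.0) :: --a--▸ p3, --a--▸ p4
  p3 = 0 :: deadlocked
  p4 = 0\{b} :: deadlocked
Reachable graph of Q (5 states):
  q0 = a.a.(a.0\{b} + (b.0 + a.0)) :: --a--▸ q1
  q1 = a.(a.0\{b} + (b.0 + a.0)) :: --a--▸ q2
  q2 = a.0\{b} + (b.0 + a.0) :: --a--▸ q3, --a--▸ q4, --b--▸ q3
  q3 = 0 :: deadlocked
  q4 = 0\{b} :: deadlocked
Partition-refinement fixed point:
  B0 = {p0}
  B1 = {p1}
  B2 = {p2}
  B3 = {p3, p4, q3, q4}
  B4 = {q0}
  B5 = {q1}
  B6 = {q2}
p0 ∈ B0, q0 ∈ B4 → different blocks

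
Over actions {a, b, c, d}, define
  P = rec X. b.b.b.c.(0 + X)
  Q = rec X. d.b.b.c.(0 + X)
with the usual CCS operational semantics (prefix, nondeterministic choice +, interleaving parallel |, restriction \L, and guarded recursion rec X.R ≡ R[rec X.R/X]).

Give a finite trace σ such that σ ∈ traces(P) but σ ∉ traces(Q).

b

Reachable graph of P (5 states):
  s0 = rec X. b.b.b.c.(0 + X) ⊢ --b--▸ s1
  s1 = b.b.c.(0 + (rec X. b.b.b.c.(0 + X))) ⊢ --b--▸ s2
  s2 = b.c.(0 + (rec X. b.b.b.c.(0 + X))) ⊢ --b--▸ s3
  s3 = c.(0 + (rec X. b.b.b.c.(0 + X))) ⊢ --c--▸ s4
  s4 = 0 + (rec X. b.b.b.c.(0 + X)) ⊢ --b--▸ s1
Reachable graph of Q (5 states):
  t0 = rec X. d.b.b.c.(0 + X) ⊢ --d--▸ t1
  t1 = b.b.c.(0 + (rec X. d.b.b.c.(0 + X))) ⊢ --b--▸ t2
  t2 = b.c.(0 + (rec X. d.b.b.c.(0 + X))) ⊢ --b--▸ t3
  t3 = c.(0 + (rec X. d.b.b.c.(0 + X))) ⊢ --c--▸ t4
  t4 = 0 + (rec X. d.b.b.c.(0 + X)) ⊢ --d--▸ t1
Run σ = ⟨b⟩ on P: start {s0}
  step 1 (b): {s1}
  ✓ P
Run σ = ⟨b⟩ on Q: start {t0}
  step 1 (b): ∅  — Q cannot continue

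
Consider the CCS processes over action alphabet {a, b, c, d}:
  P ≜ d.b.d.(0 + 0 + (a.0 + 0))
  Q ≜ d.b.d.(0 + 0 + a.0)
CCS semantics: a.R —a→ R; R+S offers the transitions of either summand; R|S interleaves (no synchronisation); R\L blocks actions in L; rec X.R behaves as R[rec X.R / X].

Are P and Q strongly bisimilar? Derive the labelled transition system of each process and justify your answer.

Reachable graph of P (5 states):
  m0 = d.b.d.(0 + 0 + (a.0 + 0)) :: ··d··> m1
  m1 = b.d.(0 + 0 + (a.0 + 0)) :: ··b··> m2
  m2 = d.(0 + 0 + (a.0 + 0)) :: ··d··> m3
  m3 = 0 + 0 + (a.0 + 0) :: ··a··> m4
  m4 = 0 :: stopped
Reachable graph of Q (5 states):
  n0 = d.b.d.(0 + 0 + a.0) :: ··d··> n1
  n1 = b.d.(0 + 0 + a.0) :: ··b··> n2
  n2 = d.(0 + 0 + a.0) :: ··d··> n3
  n3 = 0 + 0 + a.0 :: ··a··> n4
  n4 = 0 :: stopped
Coarsest stable partition (strong bisimilarity classes):
  B0 = {m0, n0}
  B1 = {m1, n1}
  B2 = {m2, n2}
  B3 = {m3, n3}
  B4 = {m4, n4}
m0 ∈ B0, n0 ∈ B0 → same block

bisimilar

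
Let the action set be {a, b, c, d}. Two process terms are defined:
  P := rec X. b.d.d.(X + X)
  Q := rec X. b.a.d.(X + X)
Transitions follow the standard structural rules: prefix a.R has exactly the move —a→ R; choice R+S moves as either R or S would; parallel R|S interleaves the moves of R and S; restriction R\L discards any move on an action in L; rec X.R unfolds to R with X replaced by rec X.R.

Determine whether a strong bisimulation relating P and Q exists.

P ≁ Q

Reachable graph of P (4 states):
  m0 = rec X. b.d.d.(X + X) → =b=> m1
  m1 = d.d.((rec X. b.d.d.(X + X)) + (rec X. b.d.d.(X + X))) → =d=> m2
  m2 = d.((rec X. b.d.d.(X + X)) + (rec X. b.d.d.(X + X))) → =d=> m3
  m3 = (rec X. b.d.d.(X + X)) + (rec X. b.d.d.(X + X)) → =b=> m1
Reachable graph of Q (4 states):
  n0 = rec X. b.a.d.(X + X) → =b=> n1
  n1 = a.d.((rec X. b.a.d.(X + X)) + (rec X. b.a.d.(X + X))) → =a=> n2
  n2 = d.((rec X. b.a.d.(X + X)) + (rec X. b.a.d.(X + X))) → =d=> n3
  n3 = (rec X. b.a.d.(X + X)) + (rec X. b.a.d.(X + X)) → =b=> n1
Coarsest stable partition (strong bisimilarity classes):
  B0 = {m0, m3}
  B1 = {m1}
  B2 = {m2}
  B3 = {n0, n3}
  B4 = {n1}
  B5 = {n2}
m0 ∈ B0, n0 ∈ B3 → different blocks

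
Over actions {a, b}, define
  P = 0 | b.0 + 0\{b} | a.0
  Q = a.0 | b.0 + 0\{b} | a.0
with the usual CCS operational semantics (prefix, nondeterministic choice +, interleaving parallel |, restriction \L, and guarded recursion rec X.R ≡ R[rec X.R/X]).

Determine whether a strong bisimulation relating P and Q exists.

not bisimilar

LTS(P): 3 reachable states
  p0 = 0 | b.0 + 0\{b} | a.0 ⊢ ··a··> p1, ··b··> p2
  p1 = 0\{b} | 0 ⊢ (no moves)
  p2 = 0 | 0 ⊢ (no moves)
LTS(Q): 5 reachable states
  q0 = a.0 | b.0 + 0\{b} | a.0 ⊢ ··a··> q1, ··a··> q2, ··b··> q3
  q1 = 0 | b.0 ⊢ ··b··> q4
  q2 = 0\{b} | 0 ⊢ (no moves)
  q3 = a.0 | 0 ⊢ ··a··> q4
  q4 = 0 | 0 ⊢ (no moves)
Bisimilarity quotient blocks:
  B0 = {p0}
  B1 = {p1, p2, q2, q4}
  B2 = {q0}
  B3 = {q1}
  B4 = {q3}
p0 ∈ B0, q0 ∈ B2 → different blocks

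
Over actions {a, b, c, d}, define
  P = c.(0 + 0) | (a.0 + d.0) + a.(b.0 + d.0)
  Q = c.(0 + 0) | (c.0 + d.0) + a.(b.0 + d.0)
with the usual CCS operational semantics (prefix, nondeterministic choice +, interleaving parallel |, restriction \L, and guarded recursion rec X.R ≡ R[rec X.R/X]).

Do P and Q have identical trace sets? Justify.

LTS(P): 6 reachable states
  p0 = c.(0 + 0) | (a.0 + d.0) + a.(b.0 + d.0) has moves -a-> p1, -a-> p2, -c-> p3, -d-> p2
  p1 = b.0 + d.0 has moves -b-> p4, -d-> p4
  p2 = c.(0 + 0) | 0 has moves -c-> p5
  p3 = (0 + 0) | (a.0 + d.0) has moves -a-> p5, -d-> p5
  p4 = 0 has moves (no moves)
  p5 = (0 + 0) | 0 has moves (no moves)
LTS(Q): 6 reachable states
  q0 = c.(0 + 0) | (c.0 + d.0) + a.(b.0 + d.0) has moves -a-> q1, -c-> q2, -c-> q3, -d-> q3
  q1 = b.0 + d.0 has moves -b-> q4, -d-> q4
  q2 = (0 + 0) | (c.0 + d.0) has moves -c-> q5, -d-> q5
  q3 = c.(0 + 0) | 0 has moves -c-> q5
  q4 = 0 has moves (no moves)
  q5 = (0 + 0) | 0 has moves (no moves)
Trace ⟨ac⟩ through P, begin at {p0}:
  [1] a ⇒ {p1, p2}
  [2] c ⇒ {p5}
  P completes σ.
Trace ⟨ac⟩ through Q, begin at {q0}:
  [1] a ⇒ {q1}
  [2] c ⇒ no successor for Q

trace-distinct — witness ⟨ac⟩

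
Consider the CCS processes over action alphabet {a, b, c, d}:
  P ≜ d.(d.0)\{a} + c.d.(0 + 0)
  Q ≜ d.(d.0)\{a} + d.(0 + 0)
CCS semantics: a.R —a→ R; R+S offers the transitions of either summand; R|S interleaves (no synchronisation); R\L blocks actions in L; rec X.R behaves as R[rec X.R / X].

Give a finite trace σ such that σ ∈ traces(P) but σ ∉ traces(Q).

LTS(P): 5 reachable states
  p0 = d.(d.0)\{a} + c.d.(0 + 0) ⊢ --c--▸ p1, --d--▸ p2
  p1 = d.(0 + 0) ⊢ --d--▸ p3
  p2 = (d.0)\{a} ⊢ --d--▸ p4
  p3 = 0 + 0 ⊢ (no moves)
  p4 = 0\{a} ⊢ (no moves)
LTS(Q): 4 reachable states
  q0 = d.(d.0)\{a} + d.(0 + 0) ⊢ --d--▸ q1, --d--▸ q2
  q1 = (d.0)\{a} ⊢ --d--▸ q3
  q2 = 0 + 0 ⊢ (no moves)
  q3 = 0\{a} ⊢ (no moves)
Executing c from P (initial set {p0}):
  after c @ step 1: {p1}
  ✓ P
Executing c from Q (initial set {q0}):
  after c @ step 1: ∅  — Q cannot continue

c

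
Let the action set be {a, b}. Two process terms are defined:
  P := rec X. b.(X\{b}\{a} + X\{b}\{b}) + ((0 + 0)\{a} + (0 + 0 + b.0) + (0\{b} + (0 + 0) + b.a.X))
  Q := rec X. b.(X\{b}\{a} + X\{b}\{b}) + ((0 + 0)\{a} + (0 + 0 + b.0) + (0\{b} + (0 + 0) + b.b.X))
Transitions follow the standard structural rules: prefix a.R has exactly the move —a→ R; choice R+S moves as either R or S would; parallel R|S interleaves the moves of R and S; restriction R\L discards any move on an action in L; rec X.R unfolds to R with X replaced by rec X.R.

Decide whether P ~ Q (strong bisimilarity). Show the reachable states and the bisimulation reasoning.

NO

Reachable graph of P (4 states):
  s0 = rec X. b.(X\{b}\{a} + X\{b}\{b}) + ((0 + 0)\{a} + (0 + 0 + b.0) + (0\{b} + (0 + 0) + b.a.X)) ⊢ -b-> s1, -b-> s2, -b-> s3
  s1 = (rec X. b.(X\{b}\{a} + X\{b}\{b}) + ((0 + 0)\{a} + (0 + 0 + b.0) + (0\{b} + (0 + 0) + b.a.X)))\{b}\{a} + (rec X. b.(X\{b}\{a} + X\{b}\{b}) + ((0 + 0)\{a} + (0 + 0 + b.0) + (0\{b} + (0 + 0) + b.a.X)))\{b}\{b} ⊢ ·
  s2 = 0 ⊢ ·
  s3 = a.(rec X. b.(X\{b}\{a} + X\{b}\{b}) + ((0 + 0)\{a} + (0 + 0 + b.0) + (0\{b} + (0 + 0) + b.a.X))) ⊢ -a-> s0
Reachable graph of Q (4 states):
  t0 = rec X. b.(X\{b}\{a} + X\{b}\{b}) + ((0 + 0)\{a} + (0 + 0 + b.0) + (0\{b} + (0 + 0) + b.b.X)) ⊢ -b-> t1, -b-> t2, -b-> t3
  t1 = (rec X. b.(X\{b}\{a} + X\{b}\{b}) + ((0 + 0)\{a} + (0 + 0 + b.0) + (0\{b} + (0 + 0) + b.b.X)))\{b}\{a} + (rec X. b.(X\{b}\{a} + X\{b}\{b}) + ((0 + 0)\{a} + (0 + 0 + b.0) + (0\{b} + (0 + 0) + b.b.X)))\{b}\{b} ⊢ ·
  t2 = 0 ⊢ ·
  t3 = b.(rec X. b.(X\{b}\{a} + X\{b}\{b}) + ((0 + 0)\{a} + (0 + 0 + b.0) + (0\{b} + (0 + 0) + b.b.X))) ⊢ -b-> t0
Partition-refinement fixed point:
  B0 = {s0}
  B1 = {s3}
  B2 = {s1, s2, t1, t2}
  B3 = {t0}
  B4 = {t3}
s0 ∈ B0, t0 ∈ B3 → different blocks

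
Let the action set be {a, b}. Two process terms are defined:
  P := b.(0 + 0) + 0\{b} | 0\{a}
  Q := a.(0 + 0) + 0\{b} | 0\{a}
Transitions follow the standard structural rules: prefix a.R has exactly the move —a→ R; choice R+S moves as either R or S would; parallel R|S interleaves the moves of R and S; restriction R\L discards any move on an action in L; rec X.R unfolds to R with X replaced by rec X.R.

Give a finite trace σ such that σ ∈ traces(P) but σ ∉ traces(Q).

Reachable graph of P (2 states):
  m0 = b.(0 + 0) + 0\{b} | 0\{a} | -b-> m1
  m1 = 0 + 0 | ∅
Reachable graph of Q (2 states):
  n0 = a.(0 + 0) + 0\{b} | 0\{a} | -a-> n1
  n1 = 0 + 0 | ∅
Trace ⟨b⟩ through P, begin at {m0}:
  step 1 (b): {m1}
  — P admits the full trace.
Trace ⟨b⟩ through Q, begin at {n0}:
  step 1 (b): ∅  — Q cannot continue

b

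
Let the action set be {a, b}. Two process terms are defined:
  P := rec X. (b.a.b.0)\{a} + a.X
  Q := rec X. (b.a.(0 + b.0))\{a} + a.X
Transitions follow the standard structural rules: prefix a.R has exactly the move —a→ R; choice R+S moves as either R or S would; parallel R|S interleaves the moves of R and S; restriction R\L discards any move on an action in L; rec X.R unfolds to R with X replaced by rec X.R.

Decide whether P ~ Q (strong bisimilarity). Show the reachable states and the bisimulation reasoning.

LTS(P): 2 reachable states
  u0 = rec X. (b.a.b.0)\{a} + a.X has moves —a→ u0, —b→ u1
  u1 = (a.b.0)\{a} has moves (no moves)
LTS(Q): 2 reachable states
  v0 = rec X. (b.a.(0 + b.0))\{a} + a.X has moves —a→ v0, —b→ v1
  v1 = (a.(0 + b.0))\{a} has moves (no moves)
Coarsest stable partition (strong bisimilarity classes):
  B0 = {u0, v0}
  B1 = {u1, v1}
u0 ∈ B0, v0 ∈ B0 → same block

YES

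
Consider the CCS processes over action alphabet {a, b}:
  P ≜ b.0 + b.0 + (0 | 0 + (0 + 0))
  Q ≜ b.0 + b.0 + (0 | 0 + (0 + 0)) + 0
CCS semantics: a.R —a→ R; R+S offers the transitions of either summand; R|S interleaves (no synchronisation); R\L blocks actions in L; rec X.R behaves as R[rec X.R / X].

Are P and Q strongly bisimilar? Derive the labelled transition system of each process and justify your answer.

P ~ Q

LTS(P): 2 reachable states
  s0 = b.0 + b.0 + (0 | 0 + (0 + 0)) → --b--▸ s1
  s1 = 0 → ∅
LTS(Q): 2 reachable states
  t0 = b.0 + b.0 + (0 | 0 + (0 + 0)) + 0 → --b--▸ t1
  t1 = 0 → ∅
Bisimilarity quotient blocks:
  B0 = {s0, t0}
  B1 = {s1, t1}
s0 ∈ B0, t0 ∈ B0 → same block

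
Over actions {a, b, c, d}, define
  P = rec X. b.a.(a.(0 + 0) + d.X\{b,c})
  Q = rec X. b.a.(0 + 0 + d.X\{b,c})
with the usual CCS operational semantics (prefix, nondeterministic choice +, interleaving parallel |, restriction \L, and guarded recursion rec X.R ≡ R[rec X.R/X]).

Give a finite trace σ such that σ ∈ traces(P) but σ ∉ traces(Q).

baa

P's transition system — 5 states:
  m0 = rec X. b.a.(a.(0 + 0) + d.X\{b,c}) | -b-> m1
  m1 = a.(a.(0 + 0) + d.(rec X. b.a.(a.(0 + 0) + d.X\{b,c}))\{b,c}) | -a-> m2
  m2 = a.(0 + 0) + d.(rec X. b.a.(a.(0 + 0) + d.X\{b,c}))\{b,c} | -a-> m3, -d-> m4
  m3 = 0 + 0 | ·
  m4 = (rec X. b.a.(a.(0 + 0) + d.X\{b,c}))\{b,c} | ·
Q's transition system — 4 states:
  n0 = rec X. b.a.(0 + 0 + d.X\{b,c}) | -b-> n1
  n1 = a.(0 + 0 + d.(rec X. b.a.(0 + 0 + d.X\{b,c}))\{b,c}) | -a-> n2
  n2 = 0 + 0 + d.(rec X. b.a.(0 + 0 + d.X\{b,c}))\{b,c} | -d-> n3
  n3 = (rec X. b.a.(0 + 0 + d.X\{b,c}))\{b,c} | ·
Trace ⟨baa⟩ through P, begin at {m0}:
  step 1 (b): {m1}
  step 2 (a): {m2}
  step 3 (a): {m3}
  — P admits the full trace.
Trace ⟨baa⟩ through Q, begin at {n0}:
  step 1 (b): {n1}
  step 2 (a): {n2}
  step 3 (a): ∅ (Q stuck)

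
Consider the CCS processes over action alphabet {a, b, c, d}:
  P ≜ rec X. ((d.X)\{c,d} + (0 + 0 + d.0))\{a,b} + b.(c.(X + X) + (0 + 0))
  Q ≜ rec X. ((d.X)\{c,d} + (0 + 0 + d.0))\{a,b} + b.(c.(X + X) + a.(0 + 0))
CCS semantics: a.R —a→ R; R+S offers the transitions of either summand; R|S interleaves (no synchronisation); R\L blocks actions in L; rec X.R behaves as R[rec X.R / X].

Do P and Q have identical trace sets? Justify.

traces(P) ≠ traces(Q) — witness ⟨ba⟩

LTS(P): 4 reachable states
  p0 = rec X. ((d.X)\{c,d} + (0 + 0 + d.0))\{a,b} + b.(c.(X + X) + (0 + 0)) | --b--▸ p1, --d--▸ p2
  p1 = c.((rec X. ((d.X)\{c,d} + (0 + 0 + d.0))\{a,b} + b.(c.(X + X) + (0 + 0))) + (rec X. ((d.X)\{c,d} + (0 + 0 + d.0))\{a,b} + b.(c.(X + X) + (0 + 0)))) + (0 + 0) | --c--▸ p3
  p2 = 0\{a,b} | ·
  p3 = (rec X. ((d.X)\{c,d} + (0 + 0 + d.0))\{a,b} + b.(c.(X + X) + (0 + 0))) + (rec X. ((d.X)\{c,d} + (0 + 0 + d.0))\{a,b} + b.(c.(X + X) + (0 + 0))) | --b--▸ p1, --d--▸ p2
LTS(Q): 5 reachable states
  q0 = rec X. ((d.X)\{c,d} + (0 + 0 + d.0))\{a,b} + b.(c.(X + X) + a.(0 + 0)) | --b--▸ q1, --d--▸ q2
  q1 = c.((rec X. ((d.X)\{c,d} + (0 + 0 + d.0))\{a,b} + b.(c.(X + X) + a.(0 + 0))) + (rec X. ((d.X)\{c,d} + (0 + 0 + d.0))\{a,b} + b.(c.(X + X) + a.(0 + 0)))) + a.(0 + 0) | --a--▸ q3, --c--▸ q4
  q2 = 0\{a,b} | ·
  q3 = 0 + 0 | ·
  q4 = (rec X. ((d.X)\{c,d} + (0 + 0 + d.0))\{a,b} + b.(c.(X + X) + a.(0 + 0))) + (rec X. ((d.X)\{c,d} + (0 + 0 + d.0))\{a,b} + b.(c.(X + X) + a.(0 + 0))) | --b--▸ q1, --d--▸ q2
Executing ba from Q (initial set {q0}):
  [1] b ⇒ {q1}
  [2] a ⇒ {q3}
  — Q admits the full trace.
Executing ba from P (initial set {p0}):
  [1] b ⇒ {p1}
  [2] a ⇒ ∅  — P cannot continue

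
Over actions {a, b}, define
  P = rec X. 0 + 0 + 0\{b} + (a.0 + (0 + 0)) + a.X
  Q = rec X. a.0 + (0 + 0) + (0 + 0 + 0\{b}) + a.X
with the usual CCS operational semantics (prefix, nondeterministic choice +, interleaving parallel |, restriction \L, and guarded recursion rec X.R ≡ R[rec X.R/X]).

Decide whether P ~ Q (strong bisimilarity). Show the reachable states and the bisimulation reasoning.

P ~ Q

LTS(P): 2 reachable states
  p0 = rec X. 0 + 0 + 0\{b} + (a.0 + (0 + 0)) + a.X has moves ··a··> p0, ··a··> p1
  p1 = 0 has moves stopped
LTS(Q): 2 reachable states
  q0 = rec X. a.0 + (0 + 0) + (0 + 0 + 0\{b}) + a.X has moves ··a··> q0, ··a··> q1
  q1 = 0 has moves stopped
Bisimilarity quotient blocks:
  B0 = {p0, q0}
  B1 = {p1, q1}
p0 ∈ B0, q0 ∈ B0 → same block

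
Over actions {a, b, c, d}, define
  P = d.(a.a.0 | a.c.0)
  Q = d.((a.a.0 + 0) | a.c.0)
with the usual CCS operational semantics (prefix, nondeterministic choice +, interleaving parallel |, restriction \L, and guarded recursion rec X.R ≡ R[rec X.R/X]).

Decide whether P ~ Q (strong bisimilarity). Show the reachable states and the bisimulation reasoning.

LTS(P): 10 reachable states
  m0 = d.(a.a.0 | a.c.0) → -d-> m1
  m1 = a.a.0 | a.c.0 → -a-> m2, -a-> m3
  m2 = a.0 | a.c.0 → -a-> m4, -a-> m5
  m3 = a.a.0 | c.0 → -a-> m5, -c-> m6
  m4 = 0 | a.c.0 → -a-> m7
  m5 = a.0 | c.0 → -a-> m7, -c-> m8
  m6 = a.a.0 | 0 → -a-> m8
  m7 = 0 | c.0 → -c-> m9
  m8 = a.0 | 0 → -a-> m9
  m9 = 0 | 0 → stopped
LTS(Q): 10 reachable states
  n0 = d.((a.a.0 + 0) | a.c.0) → -d-> n1
  n1 = (a.a.0 + 0) | a.c.0 → -a-> n2, -a-> n3
  n2 = (a.a.0 + 0) | c.0 → -a-> n4, -c-> n5
  n3 = a.0 | a.c.0 → -a-> n4, -a-> n6
  n4 = a.0 | c.0 → -a-> n7, -c-> n8
  n5 = (a.a.0 + 0) | 0 → -a-> n8
  n6 = 0 | a.c.0 → -a-> n7
  n7 = 0 | c.0 → -c-> n9
  n8 = a.0 | 0 → -a-> n9
  n9 = 0 | 0 → stopped
Coarsest stable partition (strong bisimilarity classes):
  B0 = {m0, n0}
  B1 = {m1, n1}
  B2 = {m3, n2}
  B3 = {m6, n5}
  B4 = {m8, n8}
  B5 = {m9, n9}
  B6 = {m5, n4}
  B7 = {m7, n7}
  B8 = {m2, n3}
  B9 = {m4, n6}
m0 ∈ B0, n0 ∈ B0 → same block

bisimilar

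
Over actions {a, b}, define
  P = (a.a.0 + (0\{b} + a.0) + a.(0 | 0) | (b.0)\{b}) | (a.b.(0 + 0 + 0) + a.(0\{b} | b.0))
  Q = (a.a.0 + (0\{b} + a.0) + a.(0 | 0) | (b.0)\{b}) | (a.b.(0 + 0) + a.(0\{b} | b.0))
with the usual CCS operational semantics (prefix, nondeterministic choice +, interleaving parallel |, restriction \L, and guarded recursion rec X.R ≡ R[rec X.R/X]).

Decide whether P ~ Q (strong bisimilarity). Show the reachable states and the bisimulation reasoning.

LTS(P): 20 reachable states
  s0 = (a.a.0 + (0\{b} + a.0) + a.(0 | 0) | (b.0)\{b}) | (a.b.(0 + 0 + 0) + a.(0\{b} | b.0)) has moves =a=> s1, =a=> s2, =a=> s3, =a=> s4, =a=> s5
  s1 = (a.a.0 + (0\{b} + a.0) + a.(0 | 0) | (b.0)\{b}) | (0\{b} | b.0) has moves =a=> s6, =a=> s7, =a=> s8, =b=> s9
  s2 = (a.a.0 + (0\{b} + a.0) + a.(0 | 0) | (b.0)\{b}) | b.(0 + 0 + 0) has moves =a=> s10, =a=> s11, =a=> s12, =b=> s13
  s3 = 0 | (a.b.(0 + 0 + 0) + a.(0\{b} | b.0)) has moves =a=> s11, =a=> s6
  s4 = 0 | 0 | (b.0)\{b} | (a.b.(0 + 0 + 0) + a.(0\{b} | b.0)) has moves =a=> s10, =a=> s7
  s5 = a.0 | (a.b.(0 + 0 + 0) + a.(0\{b} | b.0)) has moves =a=> s12, =a=> s3, =a=> s8
  s6 = 0 | (0\{b} | b.0) has moves =b=> s14
  s7 = 0 | 0 | (b.0)\{b} | (0\{b} | b.0) has moves =b=> s15
  s8 = a.0 | (0\{b} | b.0) has moves =a=> s6, =b=> s16
  s9 = (a.a.0 + (0\{b} + a.0) + a.(0 | 0) | (b.0)\{b}) | (0\{b} | 0) has moves =a=> s14, =a=> s15, =a=> s16
  s10 = 0 | 0 | (b.0)\{b} | b.(0 + 0 + 0) has moves =b=> s17
  s11 = 0 | b.(0 + 0 + 0) has moves =b=> s18
  s12 = a.0 | b.(0 + 0 + 0) has moves =a=> s11, =b=> s19
  s13 = (a.a.0 + (0\{b} + a.0) + a.(0 | 0) | (b.0)\{b}) | (0 + 0 + 0) has moves =a=> s17, =a=> s18, =a=> s19
  s14 = 0 | (0\{b} | 0) has moves deadlocked
  s15 = 0 | 0 | (b.0)\{b} | (0\{b} | 0) has moves deadlocked
  s16 = a.0 | (0\{b} | 0) has moves =a=> s14
  s17 = 0 | 0 | (b.0)\{b} | (0 + 0 + 0) has moves deadlocked
  s18 = 0 | (0 + 0 + 0) has moves deadlocked
  s19 = a.0 | (0 + 0 + 0) has moves =a=> s18
LTS(Q): 20 reachable states
  t0 = (a.a.0 + (0\{b} + a.0) + a.(0 | 0) | (b.0)\{b}) | (a.b.(0 + 0) + a.(0\{b} | b.0)) has moves =a=> t1, =a=> t2, =a=> t3, =a=> t4, =a=> t5
  t1 = (a.a.0 + (0\{b} + a.0) + a.(0 | 0) | (b.0)\{b}) | (0\{b} | b.0) has moves =a=> t6, =a=> t7, =a=> t8, =b=> t9
  t2 = (a.a.0 + (0\{b} + a.0) + a.(0 | 0) | (b.0)\{b}) | b.(0 + 0) has moves =a=> t10, =a=> t11, =a=> t12, =b=> t13
  t3 = 0 | (a.b.(0 + 0) + a.(0\{b} | b.0)) has moves =a=> t11, =a=> t6
  t4 = 0 | 0 | (b.0)\{b} | (a.b.(0 + 0) + a.(0\{b} | b.0)) has moves =a=> t10, =a=> t7
  t5 = a.0 | (a.b.(0 + 0) + a.(0\{b} | b.0)) has moves =a=> t12, =a=> t3, =a=> t8
  t6 = 0 | (0\{b} | b.0) has moves =b=> t14
  t7 = 0 | 0 | (b.0)\{b} | (0\{b} | b.0) has moves =b=> t15
  t8 = a.0 | (0\{b} | b.0) has moves =a=> t6, =b=> t16
  t9 = (a.a.0 + (0\{b} + a.0) + a.(0 | 0) | (b.0)\{b}) | (0\{b} | 0) has moves =a=> t14, =a=> t15, =a=> t16
  t10 = 0 | 0 | (b.0)\{b} | b.(0 + 0) has moves =b=> t17
  t11 = 0 | b.(0 + 0) has moves =b=> t18
  t12 = a.0 | b.(0 + 0) has moves =a=> t11, =b=> t19
  t13 = (a.a.0 + (0\{b} + a.0) + a.(0 | 0) | (b.0)\{b}) | (0 + 0) has moves =a=> t17, =a=> t18, =a=> t19
  t14 = 0 | (0\{b} | 0) has moves deadlocked
  t15 = 0 | 0 | (b.0)\{b} | (0\{b} | 0) has moves deadlocked
  t16 = a.0 | (0\{b} | 0) has moves =a=> t14
  t17 = 0 | 0 | (b.0)\{b} | (0 + 0) has moves deadlocked
  t18 = 0 | (0 + 0) has moves deadlocked
  t19 = a.0 | (0 + 0) has moves =a=> t18
Partition-refinement fixed point:
  B0 = {s0, t0}
  B1 = {s3, s4, t3, t4}
  B2 = {s10, s11, s6, s7, t10, t11, t6, t7}
  B3 = {s14, s15, s17, s18, t14, t15, t17, t18}
  B4 = {s1, s2, t1, t2}
  B5 = {s12, s8, t12, t8}
  B6 = {s16, s19, t16, t19}
  B7 = {s13, s9, t13, t9}
  B8 = {s5, t5}
s0 ∈ B0, t0 ∈ B0 → same block

P ~ Q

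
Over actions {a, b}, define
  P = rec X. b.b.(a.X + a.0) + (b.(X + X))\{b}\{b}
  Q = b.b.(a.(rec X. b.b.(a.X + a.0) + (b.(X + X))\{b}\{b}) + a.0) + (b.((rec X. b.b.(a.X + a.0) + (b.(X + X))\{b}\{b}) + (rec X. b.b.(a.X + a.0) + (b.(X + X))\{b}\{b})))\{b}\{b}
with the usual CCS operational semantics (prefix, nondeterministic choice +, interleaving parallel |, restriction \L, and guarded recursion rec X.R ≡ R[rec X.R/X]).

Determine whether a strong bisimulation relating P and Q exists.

YES

LTS(P): 4 reachable states
  u0 = rec X. b.b.(a.X + a.0) + (b.(X + X))\{b}\{b} :: =b=> u1
  u1 = b.(a.(rec X. b.b.(a.X + a.0) + (b.(X + X))\{b}\{b}) + a.0) :: =b=> u2
  u2 = a.(rec X. b.b.(a.X + a.0) + (b.(X + X))\{b}\{b}) + a.0 :: =a=> u0, =a=> u3
  u3 = 0 :: deadlocked
LTS(Q): 5 reachable states
  v0 = b.b.(a.(rec X. b.b.(a.X + a.0) + (b.(X + X))\{b}\{b}) + a.0) + (b.((rec X. b.b.(a.X + a.0) + (b.(X + X))\{b}\{b}) + (rec X. b.b.(a.X + a.0) + (b.(X + X))\{b}\{b})))\{b}\{b} :: =b=> v1
  v1 = b.(a.(rec X. b.b.(a.X + a.0) + (b.(X + X))\{b}\{b}) + a.0) :: =b=> v2
  v2 = a.(rec X. b.b.(a.X + a.0) + (b.(X + X))\{b}\{b}) + a.0 :: =a=> v3, =a=> v4
  v3 = 0 :: deadlocked
  v4 = rec X. b.b.(a.X + a.0) + (b.(X + X))\{b}\{b} :: =b=> v1
Partition-refinement fixed point:
  B0 = {u0, v0, v4}
  B1 = {u1, v1}
  B2 = {u2, v2}
  B3 = {u3, v3}
u0 ∈ B0, v0 ∈ B0 → same block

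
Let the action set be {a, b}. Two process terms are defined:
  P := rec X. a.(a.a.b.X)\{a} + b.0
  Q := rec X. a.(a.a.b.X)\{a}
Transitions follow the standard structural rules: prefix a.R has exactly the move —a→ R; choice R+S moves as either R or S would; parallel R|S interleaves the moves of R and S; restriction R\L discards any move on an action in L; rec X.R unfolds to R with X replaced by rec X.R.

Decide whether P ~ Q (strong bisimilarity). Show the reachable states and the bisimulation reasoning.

P ≁ Q

Reachable graph of P (3 states):
  s0 = rec X. a.(a.a.b.X)\{a} + b.0 | —a→ s1, —b→ s2
  s1 = (a.a.b.(rec X. a.(a.a.b.X)\{a} + b.0))\{a} | ·
  s2 = 0 | ·
Reachable graph of Q (2 states):
  t0 = rec X. a.(a.a.b.X)\{a} | —a→ t1
  t1 = (a.a.b.(rec X. a.(a.a.b.X)\{a}))\{a} | ·
Bisimilarity quotient blocks:
  B0 = {s0}
  B1 = {s1, s2, t1}
  B2 = {t0}
s0 ∈ B0, t0 ∈ B2 → different blocks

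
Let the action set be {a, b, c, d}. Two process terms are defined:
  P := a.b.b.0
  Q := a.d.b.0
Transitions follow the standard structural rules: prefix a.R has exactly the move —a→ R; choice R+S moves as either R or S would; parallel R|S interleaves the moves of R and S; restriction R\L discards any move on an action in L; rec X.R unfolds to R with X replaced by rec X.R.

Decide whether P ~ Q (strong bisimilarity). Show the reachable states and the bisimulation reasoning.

LTS(P): 4 reachable states
  u0 = a.b.b.0 :: ··a··> u1
  u1 = b.b.0 :: ··b··> u2
  u2 = b.0 :: ··b··> u3
  u3 = 0 :: (no moves)
LTS(Q): 4 reachable states
  v0 = a.d.b.0 :: ··a··> v1
  v1 = d.b.0 :: ··d··> v2
  v2 = b.0 :: ··b··> v3
  v3 = 0 :: (no moves)
Partition-refinement fixed point:
  B0 = {u0}
  B1 = {u1}
  B2 = {u2, v2}
  B3 = {u3, v3}
  B4 = {v0}
  B5 = {v1}
u0 ∈ B0, v0 ∈ B4 → different blocks

NO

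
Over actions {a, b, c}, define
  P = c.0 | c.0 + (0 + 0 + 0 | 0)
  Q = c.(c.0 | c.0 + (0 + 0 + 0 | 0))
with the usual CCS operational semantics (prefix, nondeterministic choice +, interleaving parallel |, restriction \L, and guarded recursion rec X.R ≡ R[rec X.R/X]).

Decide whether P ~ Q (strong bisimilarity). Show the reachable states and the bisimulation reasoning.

Reachable graph of P (4 states):
  p0 = c.0 | c.0 + (0 + 0 + 0 | 0) :: --c--▸ p1, --c--▸ p2
  p1 = 0 | c.0 :: --c--▸ p3
  p2 = c.0 | 0 :: --c--▸ p3
  p3 = 0 | 0 :: stopped
Reachable graph of Q (5 states):
  q0 = c.(c.0 | c.0 + (0 + 0 + 0 | 0)) :: --c--▸ q1
  q1 = c.0 | c.0 + (0 + 0 + 0 | 0) :: --c--▸ q2, --c--▸ q3
  q2 = 0 | c.0 :: --c--▸ q4
  q3 = c.0 | 0 :: --c--▸ q4
  q4 = 0 | 0 :: stopped
Coarsest stable partition (strong bisimilarity classes):
  B0 = {p0, q1}
  B1 = {p1, p2, q2, q3}
  B2 = {p3, q4}
  B3 = {q0}
p0 ∈ B0, q0 ∈ B3 → different blocks

NO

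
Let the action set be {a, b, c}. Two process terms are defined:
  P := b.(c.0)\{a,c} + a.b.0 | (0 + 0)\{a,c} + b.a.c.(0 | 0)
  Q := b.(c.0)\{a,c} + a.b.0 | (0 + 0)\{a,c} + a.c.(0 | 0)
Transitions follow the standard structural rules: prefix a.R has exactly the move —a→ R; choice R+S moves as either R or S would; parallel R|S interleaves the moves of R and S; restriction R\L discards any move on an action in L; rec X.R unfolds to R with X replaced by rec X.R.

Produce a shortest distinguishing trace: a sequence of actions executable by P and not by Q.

ba

P's transition system — 7 states:
  p0 = b.(c.0)\{a,c} + a.b.0 | (0 + 0)\{a,c} + b.a.c.(0 | 0) ⊢ —a→ p1, —b→ p2, —b→ p3
  p1 = b.0 | (0 + 0)\{a,c} ⊢ —b→ p4
  p2 = (c.0)\{a,c} ⊢ (no moves)
  p3 = a.c.(0 | 0) ⊢ —a→ p5
  p4 = 0 | (0 + 0)\{a,c} ⊢ (no moves)
  p5 = c.(0 | 0) ⊢ —c→ p6
  p6 = 0 | 0 ⊢ (no moves)
Q's transition system — 6 states:
  q0 = b.(c.0)\{a,c} + a.b.0 | (0 + 0)\{a,c} + a.c.(0 | 0) ⊢ —a→ q1, —a→ q2, —b→ q3
  q1 = b.0 | (0 + 0)\{a,c} ⊢ —b→ q4
  q2 = c.(0 | 0) ⊢ —c→ q5
  q3 = (c.0)\{a,c} ⊢ (no moves)
  q4 = 0 | (0 + 0)\{a,c} ⊢ (no moves)
  q5 = 0 | 0 ⊢ (no moves)
Trace ⟨ba⟩ through P, begin at {p0}:
  [1] b ⇒ {p2, p3}
  [2] a ⇒ {p5}
  — P admits the full trace.
Trace ⟨ba⟩ through Q, begin at {q0}:
  [1] b ⇒ {q3}
  [2] a ⇒ no successor for Q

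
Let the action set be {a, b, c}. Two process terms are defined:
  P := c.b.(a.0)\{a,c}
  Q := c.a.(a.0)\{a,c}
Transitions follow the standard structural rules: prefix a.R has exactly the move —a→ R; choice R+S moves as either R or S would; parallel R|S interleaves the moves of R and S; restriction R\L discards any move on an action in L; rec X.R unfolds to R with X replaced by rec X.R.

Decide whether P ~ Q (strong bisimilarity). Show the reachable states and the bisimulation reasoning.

P ≁ Q

Reachable graph of P (3 states):
  u0 = c.b.(a.0)\{a,c} → ··c··> u1
  u1 = b.(a.0)\{a,c} → ··b··> u2
  u2 = (a.0)\{a,c} → ∅
Reachable graph of Q (3 states):
  v0 = c.a.(a.0)\{a,c} → ··c··> v1
  v1 = a.(a.0)\{a,c} → ··a··> v2
  v2 = (a.0)\{a,c} → ∅
Coarsest stable partition (strong bisimilarity classes):
  B0 = {u0}
  B1 = {u1}
  B2 = {u2, v2}
  B3 = {v0}
  B4 = {v1}
u0 ∈ B0, v0 ∈ B3 → different blocks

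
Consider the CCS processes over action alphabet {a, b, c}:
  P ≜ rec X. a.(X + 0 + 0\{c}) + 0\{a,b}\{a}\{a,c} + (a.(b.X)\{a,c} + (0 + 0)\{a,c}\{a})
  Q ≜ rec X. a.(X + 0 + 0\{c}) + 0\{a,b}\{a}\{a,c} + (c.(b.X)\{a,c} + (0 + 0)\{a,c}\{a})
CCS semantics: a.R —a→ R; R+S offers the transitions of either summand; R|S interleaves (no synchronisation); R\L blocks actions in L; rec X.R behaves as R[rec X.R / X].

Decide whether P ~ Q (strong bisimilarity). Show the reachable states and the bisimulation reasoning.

P's transition system — 4 states:
  p0 = rec X. a.(X + 0 + 0\{c}) + 0\{a,b}\{a}\{a,c} + (a.(b.X)\{a,c} + (0 + 0)\{a,c}\{a}) has moves =a=> p1, =a=> p2
  p1 = (b.(rec X. a.(X + 0 + 0\{c}) + 0\{a,b}\{a}\{a,c} + (a.(b.X)\{a,c} + (0 + 0)\{a,c}\{a})))\{a,c} has moves =b=> p3
  p2 = (rec X. a.(X + 0 + 0\{c}) + 0\{a,b}\{a}\{a,c} + (a.(b.X)\{a,c} + (0 + 0)\{a,c}\{a})) + 0 + 0\{c} has moves =a=> p1, =a=> p2
  p3 = (rec X. a.(X + 0 + 0\{c}) + 0\{a,b}\{a}\{a,c} + (a.(b.X)\{a,c} + (0 + 0)\{a,c}\{a}))\{a,c} has moves (no moves)
Q's transition system — 4 states:
  q0 = rec X. a.(X + 0 + 0\{c}) + 0\{a,b}\{a}\{a,c} + (c.(b.X)\{a,c} + (0 + 0)\{a,c}\{a}) has moves =a=> q1, =c=> q2
  q1 = (rec X. a.(X + 0 + 0\{c}) + 0\{a,b}\{a}\{a,c} + (c.(b.X)\{a,c} + (0 + 0)\{a,c}\{a})) + 0 + 0\{c} has moves =a=> q1, =c=> q2
  q2 = (b.(rec X. a.(X + 0 + 0\{c}) + 0\{a,b}\{a}\{a,c} + (c.(b.X)\{a,c} + (0 + 0)\{a,c}\{a})))\{a,c} has moves =b=> q3
  q3 = (rec X. a.(X + 0 + 0\{c}) + 0\{a,b}\{a}\{a,c} + (c.(b.X)\{a,c} + (0 + 0)\{a,c}\{a}))\{a,c} has moves (no moves)
Bisimilarity quotient blocks:
  B0 = {p0, p2}
  B1 = {p1, q2}
  B2 = {p3, q3}
  B3 = {q0, q1}
p0 ∈ B0, q0 ∈ B3 → different blocks

NO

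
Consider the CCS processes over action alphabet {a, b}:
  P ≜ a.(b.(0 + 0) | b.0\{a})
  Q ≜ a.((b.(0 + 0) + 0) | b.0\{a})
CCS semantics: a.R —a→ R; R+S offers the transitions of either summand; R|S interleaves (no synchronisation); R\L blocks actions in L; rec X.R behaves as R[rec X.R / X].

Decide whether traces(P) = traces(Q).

trace-equivalent

Reachable graph of P (5 states):
  u0 = a.(b.(0 + 0) | b.0\{a}) has moves —a→ u1
  u1 = b.(0 + 0) | b.0\{a} has moves —b→ u2, —b→ u3
  u2 = (0 + 0) | b.0\{a} has moves —b→ u4
  u3 = b.(0 + 0) | 0\{a} has moves —b→ u4
  u4 = (0 + 0) | 0\{a} has moves deadlocked
Reachable graph of Q (5 states):
  v0 = a.((b.(0 + 0) + 0) | b.0\{a}) has moves —a→ v1
  v1 = (b.(0 + 0) + 0) | b.0\{a} has moves —b→ v2, —b→ v3
  v2 = (0 + 0) | b.0\{a} has moves —b→ v4
  v3 = (b.(0 + 0) + 0) | 0\{a} has moves —b→ v4
  v4 = (0 + 0) | 0\{a} has moves deadlocked
Partition-refinement fixed point:
  B0 = {u0, v0}
  B1 = {u1, v1}
  B2 = {u2, u3, v2, v3}
  B3 = {u4, v4}
u0 ∈ B0, v0 ∈ B0 → same block
Bisimilar ⇒ trace-equivalent.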